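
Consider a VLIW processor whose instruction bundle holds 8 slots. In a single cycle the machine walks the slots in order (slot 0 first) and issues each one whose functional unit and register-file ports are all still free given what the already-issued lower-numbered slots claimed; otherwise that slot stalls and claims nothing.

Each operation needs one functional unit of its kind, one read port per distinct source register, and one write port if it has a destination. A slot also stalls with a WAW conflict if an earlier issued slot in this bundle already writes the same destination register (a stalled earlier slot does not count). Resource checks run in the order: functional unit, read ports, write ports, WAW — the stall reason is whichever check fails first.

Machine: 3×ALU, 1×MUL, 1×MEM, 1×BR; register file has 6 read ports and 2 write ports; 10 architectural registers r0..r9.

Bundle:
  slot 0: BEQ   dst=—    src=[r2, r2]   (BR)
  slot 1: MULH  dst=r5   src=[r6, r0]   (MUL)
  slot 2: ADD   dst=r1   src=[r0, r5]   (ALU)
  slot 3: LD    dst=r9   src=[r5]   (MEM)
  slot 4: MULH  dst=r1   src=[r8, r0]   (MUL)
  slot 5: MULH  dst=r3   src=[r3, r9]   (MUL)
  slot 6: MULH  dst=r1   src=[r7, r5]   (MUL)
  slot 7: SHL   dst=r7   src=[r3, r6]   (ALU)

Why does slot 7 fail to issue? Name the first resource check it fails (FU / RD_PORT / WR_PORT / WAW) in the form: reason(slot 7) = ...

slot 0 (BR): ISSUE — free A3,Mu1,Ld1,B0 rp5 wp2
slot 1 (MUL): ISSUE — free A3,Mu0,Ld1,B0 rp3 wp1
slot 2 (ALU): ISSUE — free A2,Mu0,Ld1,B0 rp1 wp0
slot 3 (MEM): stall WR_PORT — free A2,Mu0,Ld1,B0 rp1 wp0
slot 4 (MUL): stall FU — free A2,Mu0,Ld1,B0 rp1 wp0
slot 5 (MUL): stall FU — free A2,Mu0,Ld1,B0 rp1 wp0
slot 6 (MUL): stall FU — free A2,Mu0,Ld1,B0 rp1 wp0
slot 7 (ALU): stall RD_PORT — free A2,Mu0,Ld1,B0 rp1 wp0

reason(slot 7) = RD_PORT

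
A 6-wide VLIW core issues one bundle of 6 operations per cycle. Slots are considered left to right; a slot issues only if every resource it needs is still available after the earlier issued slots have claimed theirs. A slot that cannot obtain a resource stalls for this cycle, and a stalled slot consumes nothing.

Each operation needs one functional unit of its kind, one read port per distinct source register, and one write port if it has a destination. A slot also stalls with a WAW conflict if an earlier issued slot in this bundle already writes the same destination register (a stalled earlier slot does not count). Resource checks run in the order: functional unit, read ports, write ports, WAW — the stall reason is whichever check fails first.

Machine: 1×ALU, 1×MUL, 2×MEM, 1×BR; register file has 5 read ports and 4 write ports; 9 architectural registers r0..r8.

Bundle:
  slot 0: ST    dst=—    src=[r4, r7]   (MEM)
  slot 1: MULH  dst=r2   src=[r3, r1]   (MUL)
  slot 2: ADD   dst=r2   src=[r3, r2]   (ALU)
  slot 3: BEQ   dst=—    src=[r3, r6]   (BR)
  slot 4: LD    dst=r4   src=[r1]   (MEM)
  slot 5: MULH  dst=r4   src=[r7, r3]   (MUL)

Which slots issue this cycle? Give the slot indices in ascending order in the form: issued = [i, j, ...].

issued = [0, 1, 4]

(0) want 1×MEM +2rd +0wr — yes → AL1|MU1|ME1|BR1|rd3|wr4
(1) want 1×MUL +2rd +1wr — yes → AL1|MU0|ME1|BR1|rd1|wr3
(2) want 1×ALU +2rd +1wr — RD_PORT → AL1|MU0|ME1|BR1|rd1|wr3
(3) want 1×BR +2rd +0wr — RD_PORT → AL1|MU0|ME1|BR1|rd1|wr3
(4) want 1×MEM +1rd +1wr — yes → AL1|MU0|ME0|BR1|rd0|wr2
(5) want 1×MUL +2rd +1wr — FU → AL1|MU0|ME0|BR1|rd0|wr2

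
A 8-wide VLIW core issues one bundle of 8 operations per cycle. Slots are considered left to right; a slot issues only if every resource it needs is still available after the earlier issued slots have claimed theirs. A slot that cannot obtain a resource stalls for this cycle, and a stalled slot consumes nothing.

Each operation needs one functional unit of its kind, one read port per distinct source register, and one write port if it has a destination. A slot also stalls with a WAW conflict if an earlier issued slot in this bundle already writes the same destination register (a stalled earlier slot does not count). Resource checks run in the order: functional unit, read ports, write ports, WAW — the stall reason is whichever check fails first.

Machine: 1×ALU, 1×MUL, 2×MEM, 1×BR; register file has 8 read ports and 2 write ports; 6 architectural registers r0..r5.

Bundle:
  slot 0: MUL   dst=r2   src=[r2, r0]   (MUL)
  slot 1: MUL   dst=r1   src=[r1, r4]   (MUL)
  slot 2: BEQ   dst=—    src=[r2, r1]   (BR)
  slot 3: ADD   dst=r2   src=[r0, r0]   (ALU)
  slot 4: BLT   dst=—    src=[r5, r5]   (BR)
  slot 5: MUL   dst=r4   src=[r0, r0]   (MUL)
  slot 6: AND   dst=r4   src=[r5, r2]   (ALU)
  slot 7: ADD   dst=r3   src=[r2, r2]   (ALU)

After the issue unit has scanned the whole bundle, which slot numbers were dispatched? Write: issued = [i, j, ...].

issued = [0, 2, 6]

#0 MUL src=r2,r0 dispatched  <A:1 Mu:0 Ld:2 B:1 rd:6 wr:1>
#1 MUL src=r1,r4 held:FU  <A:1 Mu:0 Ld:2 B:1 rd:6 wr:1>
#2 BR src=r2,r1 dispatched  <A:1 Mu:0 Ld:2 B:0 rd:4 wr:1>
#3 ALU src=r0,r0 held:WAW  <A:1 Mu:0 Ld:2 B:0 rd:4 wr:1>
#4 BR src=r5,r5 held:FU  <A:1 Mu:0 Ld:2 B:0 rd:4 wr:1>
#5 MUL src=r0,r0 held:FU  <A:1 Mu:0 Ld:2 B:0 rd:4 wr:1>
#6 ALU src=r5,r2 dispatched  <A:0 Mu:0 Ld:2 B:0 rd:2 wr:0>
#7 ALU src=r2,r2 held:FU  <A:0 Mu:0 Ld:2 B:0 rd:2 wr:0>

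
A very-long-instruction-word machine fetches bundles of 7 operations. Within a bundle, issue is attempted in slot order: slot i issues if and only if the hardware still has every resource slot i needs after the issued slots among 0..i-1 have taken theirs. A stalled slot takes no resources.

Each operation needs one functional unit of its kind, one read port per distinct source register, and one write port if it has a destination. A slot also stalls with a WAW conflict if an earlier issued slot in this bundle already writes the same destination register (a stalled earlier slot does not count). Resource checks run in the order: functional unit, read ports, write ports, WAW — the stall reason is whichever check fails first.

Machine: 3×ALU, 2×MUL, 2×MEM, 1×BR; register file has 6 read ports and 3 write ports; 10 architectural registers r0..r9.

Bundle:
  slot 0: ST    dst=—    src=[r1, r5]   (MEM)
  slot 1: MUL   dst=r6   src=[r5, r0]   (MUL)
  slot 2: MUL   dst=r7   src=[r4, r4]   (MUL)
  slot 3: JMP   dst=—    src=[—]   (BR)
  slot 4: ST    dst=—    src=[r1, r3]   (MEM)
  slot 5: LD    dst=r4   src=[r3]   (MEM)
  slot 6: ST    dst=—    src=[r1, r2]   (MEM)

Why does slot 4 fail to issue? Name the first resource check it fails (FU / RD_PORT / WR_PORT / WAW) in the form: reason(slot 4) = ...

reason(slot 4) = RD_PORT

[0] MEM needs rd=2 wr=0: ok; after: ALU=3 MUL=2 MEM=1 BR=1, R=4, W=3
[1] MUL needs rd=2 wr=1: ok; after: ALU=3 MUL=1 MEM=1 BR=1, R=2, W=2
[2] MUL needs rd=1 wr=1: ok; after: ALU=3 MUL=0 MEM=1 BR=1, R=1, W=1
[3] BR needs rd=0 wr=0: ok; after: ALU=3 MUL=0 MEM=1 BR=0, R=1, W=1
[4] MEM needs rd=2 wr=0: RD_PORT; after: ALU=3 MUL=0 MEM=1 BR=0, R=1, W=1
[5] MEM needs rd=1 wr=1: ok; after: ALU=3 MUL=0 MEM=0 BR=0, R=0, W=0
[6] MEM needs rd=2 wr=0: FU; after: ALU=3 MUL=0 MEM=0 BR=0, R=0, W=0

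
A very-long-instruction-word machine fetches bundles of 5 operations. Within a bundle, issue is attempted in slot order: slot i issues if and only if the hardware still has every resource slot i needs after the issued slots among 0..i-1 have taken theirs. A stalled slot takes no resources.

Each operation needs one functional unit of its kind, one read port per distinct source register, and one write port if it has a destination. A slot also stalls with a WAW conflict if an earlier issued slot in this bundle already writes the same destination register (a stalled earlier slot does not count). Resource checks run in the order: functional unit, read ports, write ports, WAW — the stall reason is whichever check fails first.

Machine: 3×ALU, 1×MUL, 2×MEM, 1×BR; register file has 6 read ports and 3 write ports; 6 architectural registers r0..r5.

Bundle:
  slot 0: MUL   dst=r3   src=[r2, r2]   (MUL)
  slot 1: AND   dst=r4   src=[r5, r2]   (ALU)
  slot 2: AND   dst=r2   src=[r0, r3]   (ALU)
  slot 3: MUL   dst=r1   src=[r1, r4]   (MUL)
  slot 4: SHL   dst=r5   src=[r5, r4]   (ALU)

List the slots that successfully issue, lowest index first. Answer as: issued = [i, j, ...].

issued = [0, 1, 2]

[0] MUL needs rd=1 wr=1: ok; after: ALU=3 MUL=0 MEM=2 BR=1, R=5, W=2
[1] ALU needs rd=2 wr=1: ok; after: ALU=2 MUL=0 MEM=2 BR=1, R=3, W=1
[2] ALU needs rd=2 wr=1: ok; after: ALU=1 MUL=0 MEM=2 BR=1, R=1, W=0
[3] MUL needs rd=2 wr=1: FU; after: ALU=1 MUL=0 MEM=2 BR=1, R=1, W=0
[4] ALU needs rd=2 wr=1: RD_PORT; after: ALU=1 MUL=0 MEM=2 BR=1, R=1, W=0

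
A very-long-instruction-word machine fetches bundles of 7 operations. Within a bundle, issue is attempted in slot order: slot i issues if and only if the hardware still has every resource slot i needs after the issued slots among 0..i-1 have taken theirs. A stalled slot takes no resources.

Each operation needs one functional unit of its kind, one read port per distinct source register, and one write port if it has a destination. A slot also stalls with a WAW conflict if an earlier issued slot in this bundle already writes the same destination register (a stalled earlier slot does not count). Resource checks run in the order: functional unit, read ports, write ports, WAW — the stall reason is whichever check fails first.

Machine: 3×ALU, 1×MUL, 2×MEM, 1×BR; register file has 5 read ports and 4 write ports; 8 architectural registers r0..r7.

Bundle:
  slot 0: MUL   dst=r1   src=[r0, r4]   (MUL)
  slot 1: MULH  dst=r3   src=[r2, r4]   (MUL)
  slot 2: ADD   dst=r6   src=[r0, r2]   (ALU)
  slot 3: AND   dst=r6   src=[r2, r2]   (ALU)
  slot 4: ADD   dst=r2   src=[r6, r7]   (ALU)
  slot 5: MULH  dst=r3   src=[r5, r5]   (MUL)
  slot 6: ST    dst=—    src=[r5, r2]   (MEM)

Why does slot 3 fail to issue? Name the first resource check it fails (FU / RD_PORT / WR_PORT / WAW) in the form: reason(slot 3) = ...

  0. MUL→r1 ⇒ go  {3A/0Mu/2Ld/1B | 3r 3w}
  1. MUL→r3 ⇒ no(FU)  {3A/0Mu/2Ld/1B | 3r 3w}
  2. ALU→r6 ⇒ go  {2A/0Mu/2Ld/1B | 1r 2w}
  3. ALU→r6 ⇒ no(WAW)  {2A/0Mu/2Ld/1B | 1r 2w}
  4. ALU→r2 ⇒ no(RD_PORT)  {2A/0Mu/2Ld/1B | 1r 2w}
  5. MUL→r3 ⇒ no(FU)  {2A/0Mu/2Ld/1B | 1r 2w}
  6. MEM ⇒ no(RD_PORT)  {2A/0Mu/2Ld/1B | 1r 2w}

reason(slot 3) = WAW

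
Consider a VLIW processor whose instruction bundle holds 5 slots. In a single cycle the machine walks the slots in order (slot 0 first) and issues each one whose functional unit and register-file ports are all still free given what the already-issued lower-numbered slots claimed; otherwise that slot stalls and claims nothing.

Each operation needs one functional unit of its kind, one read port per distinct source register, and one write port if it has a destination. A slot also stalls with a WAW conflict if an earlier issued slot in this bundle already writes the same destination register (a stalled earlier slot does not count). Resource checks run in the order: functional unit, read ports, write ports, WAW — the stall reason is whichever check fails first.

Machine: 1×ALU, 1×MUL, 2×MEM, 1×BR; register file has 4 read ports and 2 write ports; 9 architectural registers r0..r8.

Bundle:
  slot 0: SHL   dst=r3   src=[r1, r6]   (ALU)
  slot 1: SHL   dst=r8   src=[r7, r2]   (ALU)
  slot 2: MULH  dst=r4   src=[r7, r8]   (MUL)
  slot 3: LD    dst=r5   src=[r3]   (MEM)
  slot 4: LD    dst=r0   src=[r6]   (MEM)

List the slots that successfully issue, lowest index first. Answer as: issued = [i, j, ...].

issued = [0, 2]

(0) want 1×ALU +2rd +1wr — yes → AL0|MU1|ME2|BR1|rd2|wr1
(1) want 1×ALU +2rd +1wr — FU → AL0|MU1|ME2|BR1|rd2|wr1
(2) want 1×MUL +2rd +1wr — yes → AL0|MU0|ME2|BR1|rd0|wr0
(3) want 1×MEM +1rd +1wr — RD_PORT → AL0|MU0|ME2|BR1|rd0|wr0
(4) want 1×MEM +1rd +1wr — RD_PORT → AL0|MU0|ME2|BR1|rd0|wr0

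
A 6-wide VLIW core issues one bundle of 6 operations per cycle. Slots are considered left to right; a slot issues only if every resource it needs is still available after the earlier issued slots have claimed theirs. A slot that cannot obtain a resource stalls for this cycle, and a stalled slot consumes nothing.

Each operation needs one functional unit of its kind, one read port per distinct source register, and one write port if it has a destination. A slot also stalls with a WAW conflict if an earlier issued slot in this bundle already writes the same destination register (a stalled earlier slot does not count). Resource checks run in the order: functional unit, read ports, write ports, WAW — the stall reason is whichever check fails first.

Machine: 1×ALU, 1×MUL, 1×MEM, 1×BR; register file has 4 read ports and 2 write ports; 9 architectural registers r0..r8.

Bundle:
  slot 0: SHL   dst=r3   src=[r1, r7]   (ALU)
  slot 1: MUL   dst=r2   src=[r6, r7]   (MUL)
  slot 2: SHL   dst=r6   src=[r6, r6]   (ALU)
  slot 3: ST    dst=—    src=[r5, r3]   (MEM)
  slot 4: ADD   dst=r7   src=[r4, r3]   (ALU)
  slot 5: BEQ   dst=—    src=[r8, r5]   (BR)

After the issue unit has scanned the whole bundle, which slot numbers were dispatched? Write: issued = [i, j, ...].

issued = [0, 1]

[0] ALU needs rd=2 wr=1: ok; after: ALU=0 MUL=1 MEM=1 BR=1, R=2, W=1
[1] MUL needs rd=2 wr=1: ok; after: ALU=0 MUL=0 MEM=1 BR=1, R=0, W=0
[2] ALU needs rd=1 wr=1: FU; after: ALU=0 MUL=0 MEM=1 BR=1, R=0, W=0
[3] MEM needs rd=2 wr=0: RD_PORT; after: ALU=0 MUL=0 MEM=1 BR=1, R=0, W=0
[4] ALU needs rd=2 wr=1: FU; after: ALU=0 MUL=0 MEM=1 BR=1, R=0, W=0
[5] BR needs rd=2 wr=0: RD_PORT; after: ALU=0 MUL=0 MEM=1 BR=1, R=0, W=0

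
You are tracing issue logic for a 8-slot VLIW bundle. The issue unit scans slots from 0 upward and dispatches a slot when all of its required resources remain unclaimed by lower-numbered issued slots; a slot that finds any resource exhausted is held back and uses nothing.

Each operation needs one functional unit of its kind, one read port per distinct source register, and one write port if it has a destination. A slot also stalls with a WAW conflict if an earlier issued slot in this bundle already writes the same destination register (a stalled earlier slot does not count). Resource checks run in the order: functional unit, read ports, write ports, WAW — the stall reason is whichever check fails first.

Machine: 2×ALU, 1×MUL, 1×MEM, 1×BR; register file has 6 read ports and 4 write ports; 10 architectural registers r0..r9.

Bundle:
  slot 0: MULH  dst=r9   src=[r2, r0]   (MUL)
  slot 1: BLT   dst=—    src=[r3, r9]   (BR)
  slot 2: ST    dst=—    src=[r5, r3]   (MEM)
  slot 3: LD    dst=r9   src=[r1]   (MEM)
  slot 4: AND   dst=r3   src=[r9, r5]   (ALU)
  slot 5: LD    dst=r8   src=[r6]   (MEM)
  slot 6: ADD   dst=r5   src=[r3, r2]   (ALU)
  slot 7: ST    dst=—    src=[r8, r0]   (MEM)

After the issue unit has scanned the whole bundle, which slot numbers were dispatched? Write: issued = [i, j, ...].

issued = [0, 1, 2]

#0 MUL src=r2,r0 dispatched  <A:2 Mu:0 Ld:1 B:1 rd:4 wr:3>
#1 BR src=r3,r9 dispatched  <A:2 Mu:0 Ld:1 B:0 rd:2 wr:3>
#2 MEM src=r5,r3 dispatched  <A:2 Mu:0 Ld:0 B:0 rd:0 wr:3>
#3 MEM src=r1 held:FU  <A:2 Mu:0 Ld:0 B:0 rd:0 wr:3>
#4 ALU src=r9,r5 held:RD_PORT  <A:2 Mu:0 Ld:0 B:0 rd:0 wr:3>
#5 MEM src=r6 held:FU  <A:2 Mu:0 Ld:0 B:0 rd:0 wr:3>
#6 ALU src=r3,r2 held:RD_PORT  <A:2 Mu:0 Ld:0 B:0 rd:0 wr:3>
#7 MEM src=r8,r0 held:FU  <A:2 Mu:0 Ld:0 B:0 rd:0 wr:3>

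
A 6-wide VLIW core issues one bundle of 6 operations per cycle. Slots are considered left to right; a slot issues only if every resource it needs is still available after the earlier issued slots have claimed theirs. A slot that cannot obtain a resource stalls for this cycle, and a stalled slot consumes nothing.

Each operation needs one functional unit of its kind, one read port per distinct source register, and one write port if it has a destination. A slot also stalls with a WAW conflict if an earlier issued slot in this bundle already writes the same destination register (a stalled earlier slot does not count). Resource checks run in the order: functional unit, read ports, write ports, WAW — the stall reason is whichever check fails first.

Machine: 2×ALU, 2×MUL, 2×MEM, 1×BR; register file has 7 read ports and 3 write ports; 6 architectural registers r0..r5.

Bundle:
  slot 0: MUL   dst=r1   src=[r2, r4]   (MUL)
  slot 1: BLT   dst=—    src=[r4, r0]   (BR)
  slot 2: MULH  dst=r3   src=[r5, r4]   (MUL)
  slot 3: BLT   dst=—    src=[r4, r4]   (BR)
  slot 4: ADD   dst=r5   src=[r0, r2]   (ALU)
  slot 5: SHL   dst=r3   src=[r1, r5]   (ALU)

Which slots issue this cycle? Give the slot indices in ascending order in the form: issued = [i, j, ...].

issued = [0, 1, 2]

[0] MUL needs rd=2 wr=1: ok; after: ALU=2 MUL=1 MEM=2 BR=1, R=5, W=2
[1] BR needs rd=2 wr=0: ok; after: ALU=2 MUL=1 MEM=2 BR=0, R=3, W=2
[2] MUL needs rd=2 wr=1: ok; after: ALU=2 MUL=0 MEM=2 BR=0, R=1, W=1
[3] BR needs rd=1 wr=0: FU; after: ALU=2 MUL=0 MEM=2 BR=0, R=1, W=1
[4] ALU needs rd=2 wr=1: RD_PORT; after: ALU=2 MUL=0 MEM=2 BR=0, R=1, W=1
[5] ALU needs rd=2 wr=1: RD_PORT; after: ALU=2 MUL=0 MEM=2 BR=0, R=1, W=1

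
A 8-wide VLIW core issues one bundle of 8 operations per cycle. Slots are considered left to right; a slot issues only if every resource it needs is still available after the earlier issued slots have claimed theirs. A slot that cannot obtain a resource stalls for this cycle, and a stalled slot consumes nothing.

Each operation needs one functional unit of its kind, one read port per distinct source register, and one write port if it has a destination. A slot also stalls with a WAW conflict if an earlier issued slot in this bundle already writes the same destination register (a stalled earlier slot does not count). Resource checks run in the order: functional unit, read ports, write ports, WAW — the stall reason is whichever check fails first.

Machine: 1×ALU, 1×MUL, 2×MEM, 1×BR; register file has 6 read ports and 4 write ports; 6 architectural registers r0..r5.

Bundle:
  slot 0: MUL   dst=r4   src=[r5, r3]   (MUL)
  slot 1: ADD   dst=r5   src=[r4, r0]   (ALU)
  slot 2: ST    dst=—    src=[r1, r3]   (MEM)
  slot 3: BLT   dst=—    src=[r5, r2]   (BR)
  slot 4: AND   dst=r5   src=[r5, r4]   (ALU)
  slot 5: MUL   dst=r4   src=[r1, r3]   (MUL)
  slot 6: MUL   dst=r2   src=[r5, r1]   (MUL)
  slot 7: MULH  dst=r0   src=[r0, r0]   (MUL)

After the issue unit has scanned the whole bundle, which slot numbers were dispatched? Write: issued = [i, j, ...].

slot 0 (MUL): ISSUE — free A1,Mu0,Ld2,B1 rp4 wp3
slot 1 (ALU): ISSUE — free A0,Mu0,Ld2,B1 rp2 wp2
slot 2 (MEM): ISSUE — free A0,Mu0,Ld1,B1 rp0 wp2
slot 3 (BR): stall RD_PORT — free A0,Mu0,Ld1,B1 rp0 wp2
slot 4 (ALU): stall FU — free A0,Mu0,Ld1,B1 rp0 wp2
slot 5 (MUL): stall FU — free A0,Mu0,Ld1,B1 rp0 wp2
slot 6 (MUL): stall FU — free A0,Mu0,Ld1,B1 rp0 wp2
slot 7 (MUL): stall FU — free A0,Mu0,Ld1,B1 rp0 wp2

issued = [0, 1, 2]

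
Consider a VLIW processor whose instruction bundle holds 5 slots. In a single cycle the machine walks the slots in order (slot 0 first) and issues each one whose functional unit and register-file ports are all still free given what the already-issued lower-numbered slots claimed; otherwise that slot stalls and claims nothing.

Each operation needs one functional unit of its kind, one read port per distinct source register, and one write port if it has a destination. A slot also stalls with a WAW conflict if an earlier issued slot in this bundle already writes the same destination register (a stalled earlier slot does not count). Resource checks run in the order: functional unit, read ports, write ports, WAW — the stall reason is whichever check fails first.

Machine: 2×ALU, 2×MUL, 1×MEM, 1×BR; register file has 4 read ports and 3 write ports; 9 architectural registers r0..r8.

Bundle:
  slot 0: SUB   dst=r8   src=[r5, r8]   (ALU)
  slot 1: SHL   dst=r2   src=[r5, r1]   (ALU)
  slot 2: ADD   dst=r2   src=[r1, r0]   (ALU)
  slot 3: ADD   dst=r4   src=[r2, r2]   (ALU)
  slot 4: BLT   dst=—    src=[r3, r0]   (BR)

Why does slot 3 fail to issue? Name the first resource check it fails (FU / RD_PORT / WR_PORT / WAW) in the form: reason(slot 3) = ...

(0) want 1×ALU +2rd +1wr — yes → AL1|MU2|ME1|BR1|rd2|wr2
(1) want 1×ALU +2rd +1wr — yes → AL0|MU2|ME1|BR1|rd0|wr1
(2) want 1×ALU +2rd +1wr — FU → AL0|MU2|ME1|BR1|rd0|wr1
(3) want 1×ALU +1rd +1wr — FU → AL0|MU2|ME1|BR1|rd0|wr1
(4) want 1×BR +2rd +0wr — RD_PORT → AL0|MU2|ME1|BR1|rd0|wr1

reason(slot 3) = FU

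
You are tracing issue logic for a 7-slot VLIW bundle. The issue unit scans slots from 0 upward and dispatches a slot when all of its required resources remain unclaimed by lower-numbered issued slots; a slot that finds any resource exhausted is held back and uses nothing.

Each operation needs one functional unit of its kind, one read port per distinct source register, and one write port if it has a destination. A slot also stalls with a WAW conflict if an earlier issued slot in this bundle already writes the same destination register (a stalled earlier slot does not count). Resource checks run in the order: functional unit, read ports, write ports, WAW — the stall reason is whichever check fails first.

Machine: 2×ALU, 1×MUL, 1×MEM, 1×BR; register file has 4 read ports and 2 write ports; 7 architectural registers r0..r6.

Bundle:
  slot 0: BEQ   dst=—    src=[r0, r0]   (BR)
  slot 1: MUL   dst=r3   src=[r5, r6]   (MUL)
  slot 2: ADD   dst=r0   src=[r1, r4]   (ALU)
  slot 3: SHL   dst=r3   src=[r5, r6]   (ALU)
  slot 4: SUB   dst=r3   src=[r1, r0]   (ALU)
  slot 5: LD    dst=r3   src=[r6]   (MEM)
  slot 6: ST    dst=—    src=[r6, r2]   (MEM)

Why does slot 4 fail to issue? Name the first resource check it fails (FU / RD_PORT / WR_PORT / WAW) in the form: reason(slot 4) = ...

reason(slot 4) = RD_PORT

(0) want 1×BR +1rd +0wr — yes → AL2|MU1|ME1|BR0|rd3|wr2
(1) want 1×MUL +2rd +1wr — yes → AL2|MU0|ME1|BR0|rd1|wr1
(2) want 1×ALU +2rd +1wr — RD_PORT → AL2|MU0|ME1|BR0|rd1|wr1
(3) want 1×ALU +2rd +1wr — RD_PORT → AL2|MU0|ME1|BR0|rd1|wr1
(4) want 1×ALU +2rd +1wr — RD_PORT → AL2|MU0|ME1|BR0|rd1|wr1
(5) want 1×MEM +1rd +1wr — WAW → AL2|MU0|ME1|BR0|rd1|wr1
(6) want 1×MEM +2rd +0wr — RD_PORT → AL2|MU0|ME1|BR0|rd1|wr1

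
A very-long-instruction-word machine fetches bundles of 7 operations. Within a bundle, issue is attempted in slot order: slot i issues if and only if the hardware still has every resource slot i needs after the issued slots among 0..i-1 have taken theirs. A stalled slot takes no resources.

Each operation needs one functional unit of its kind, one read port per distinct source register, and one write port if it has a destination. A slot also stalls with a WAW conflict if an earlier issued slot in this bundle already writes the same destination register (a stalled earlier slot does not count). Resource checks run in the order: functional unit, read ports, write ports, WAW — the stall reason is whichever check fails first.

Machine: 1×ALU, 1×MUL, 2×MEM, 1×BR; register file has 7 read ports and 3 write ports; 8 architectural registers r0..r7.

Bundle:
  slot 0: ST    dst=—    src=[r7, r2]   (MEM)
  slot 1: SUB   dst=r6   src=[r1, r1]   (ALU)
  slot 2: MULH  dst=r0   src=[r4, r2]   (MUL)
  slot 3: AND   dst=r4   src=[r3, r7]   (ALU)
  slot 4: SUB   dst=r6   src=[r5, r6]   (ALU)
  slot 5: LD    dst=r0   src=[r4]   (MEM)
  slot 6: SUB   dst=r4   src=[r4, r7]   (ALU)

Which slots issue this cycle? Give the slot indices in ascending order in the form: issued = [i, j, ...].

slot 0 (MEM): ISSUE — free A1,Mu1,Ld1,B1 rp5 wp3
slot 1 (ALU): ISSUE — free A0,Mu1,Ld1,B1 rp4 wp2
slot 2 (MUL): ISSUE — free A0,Mu0,Ld1,B1 rp2 wp1
slot 3 (ALU): stall FU — free A0,Mu0,Ld1,B1 rp2 wp1
slot 4 (ALU): stall FU — free A0,Mu0,Ld1,B1 rp2 wp1
slot 5 (MEM): stall WAW — free A0,Mu0,Ld1,B1 rp2 wp1
slot 6 (ALU): stall FU — free A0,Mu0,Ld1,B1 rp2 wp1

issued = [0, 1, 2]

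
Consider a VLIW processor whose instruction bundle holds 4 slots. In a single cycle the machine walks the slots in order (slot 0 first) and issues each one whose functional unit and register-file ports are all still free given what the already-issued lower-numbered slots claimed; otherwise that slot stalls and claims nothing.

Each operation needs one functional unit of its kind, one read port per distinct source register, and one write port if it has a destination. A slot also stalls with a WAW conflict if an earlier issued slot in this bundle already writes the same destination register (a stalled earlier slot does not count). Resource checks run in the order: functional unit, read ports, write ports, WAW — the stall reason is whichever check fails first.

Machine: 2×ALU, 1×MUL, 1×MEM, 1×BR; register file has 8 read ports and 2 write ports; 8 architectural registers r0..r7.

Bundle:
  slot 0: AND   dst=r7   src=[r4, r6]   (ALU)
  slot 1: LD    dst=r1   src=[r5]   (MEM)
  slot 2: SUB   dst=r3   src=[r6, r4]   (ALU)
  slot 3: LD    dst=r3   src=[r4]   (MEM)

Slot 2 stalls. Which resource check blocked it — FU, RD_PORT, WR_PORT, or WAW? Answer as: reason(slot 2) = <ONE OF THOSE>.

#0 ALU src=r4,r6 dispatched  <A:1 Mu:1 Ld:1 B:1 rd:6 wr:1>
#1 MEM src=r5 dispatched  <A:1 Mu:1 Ld:0 B:1 rd:5 wr:0>
#2 ALU src=r6,r4 held:WR_PORT  <A:1 Mu:1 Ld:0 B:1 rd:5 wr:0>
#3 MEM src=r4 held:FU  <A:1 Mu:1 Ld:0 B:1 rd:5 wr:0>

reason(slot 2) = WR_PORT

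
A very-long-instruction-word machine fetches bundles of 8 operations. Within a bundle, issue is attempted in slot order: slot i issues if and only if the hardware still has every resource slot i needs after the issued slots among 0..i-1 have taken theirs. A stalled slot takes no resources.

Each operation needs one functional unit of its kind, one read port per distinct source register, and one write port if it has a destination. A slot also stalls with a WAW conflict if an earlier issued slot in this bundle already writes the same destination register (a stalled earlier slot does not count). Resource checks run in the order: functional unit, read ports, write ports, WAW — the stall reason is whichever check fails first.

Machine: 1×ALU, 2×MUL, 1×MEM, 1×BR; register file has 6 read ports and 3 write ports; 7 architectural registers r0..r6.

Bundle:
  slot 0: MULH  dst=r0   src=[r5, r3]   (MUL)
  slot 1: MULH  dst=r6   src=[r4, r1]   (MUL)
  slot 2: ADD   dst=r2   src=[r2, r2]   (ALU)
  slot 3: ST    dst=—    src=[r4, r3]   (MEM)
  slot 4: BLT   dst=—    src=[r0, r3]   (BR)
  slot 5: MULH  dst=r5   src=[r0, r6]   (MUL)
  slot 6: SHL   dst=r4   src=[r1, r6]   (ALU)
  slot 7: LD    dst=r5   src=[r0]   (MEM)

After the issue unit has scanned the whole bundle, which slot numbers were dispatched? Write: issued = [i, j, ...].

issued = [0, 1, 2]

#0 MUL src=r5,r3 dispatched  <A:1 Mu:1 Ld:1 B:1 rd:4 wr:2>
#1 MUL src=r4,r1 dispatched  <A:1 Mu:0 Ld:1 B:1 rd:2 wr:1>
#2 ALU src=r2,r2 dispatched  <A:0 Mu:0 Ld:1 B:1 rd:1 wr:0>
#3 MEM src=r4,r3 held:RD_PORT  <A:0 Mu:0 Ld:1 B:1 rd:1 wr:0>
#4 BR src=r0,r3 held:RD_PORT  <A:0 Mu:0 Ld:1 B:1 rd:1 wr:0>
#5 MUL src=r0,r6 held:FU  <A:0 Mu:0 Ld:1 B:1 rd:1 wr:0>
#6 ALU src=r1,r6 held:FU  <A:0 Mu:0 Ld:1 B:1 rd:1 wr:0>
#7 MEM src=r0 held:WR_PORT  <A:0 Mu:0 Ld:1 B:1 rd:1 wr:0>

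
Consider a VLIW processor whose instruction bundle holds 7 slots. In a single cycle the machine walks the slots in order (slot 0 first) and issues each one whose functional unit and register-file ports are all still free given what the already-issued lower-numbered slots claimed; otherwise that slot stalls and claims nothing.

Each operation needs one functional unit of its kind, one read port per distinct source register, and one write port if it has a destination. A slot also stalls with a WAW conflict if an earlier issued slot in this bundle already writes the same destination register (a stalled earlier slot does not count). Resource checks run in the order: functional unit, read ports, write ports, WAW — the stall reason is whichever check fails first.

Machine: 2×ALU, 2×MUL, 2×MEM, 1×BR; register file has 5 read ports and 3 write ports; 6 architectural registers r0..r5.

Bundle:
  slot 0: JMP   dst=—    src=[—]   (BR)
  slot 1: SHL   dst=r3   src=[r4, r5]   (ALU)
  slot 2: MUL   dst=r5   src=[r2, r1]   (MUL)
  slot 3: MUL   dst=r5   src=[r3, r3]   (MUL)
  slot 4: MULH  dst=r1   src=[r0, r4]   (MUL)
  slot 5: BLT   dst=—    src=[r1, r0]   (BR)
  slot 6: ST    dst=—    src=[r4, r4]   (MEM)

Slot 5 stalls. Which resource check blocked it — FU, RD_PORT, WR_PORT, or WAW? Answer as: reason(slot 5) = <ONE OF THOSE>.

reason(slot 5) = FU

slot 0 (BR): ISSUE — free A2,Mu2,Ld2,B0 rp5 wp3
slot 1 (ALU): ISSUE — free A1,Mu2,Ld2,B0 rp3 wp2
slot 2 (MUL): ISSUE — free A1,Mu1,Ld2,B0 rp1 wp1
slot 3 (MUL): stall WAW — free A1,Mu1,Ld2,B0 rp1 wp1
slot 4 (MUL): stall RD_PORT — free A1,Mu1,Ld2,B0 rp1 wp1
slot 5 (BR): stall FU — free A1,Mu1,Ld2,B0 rp1 wp1
slot 6 (MEM): ISSUE — free A1,Mu1,Ld1,B0 rp0 wp1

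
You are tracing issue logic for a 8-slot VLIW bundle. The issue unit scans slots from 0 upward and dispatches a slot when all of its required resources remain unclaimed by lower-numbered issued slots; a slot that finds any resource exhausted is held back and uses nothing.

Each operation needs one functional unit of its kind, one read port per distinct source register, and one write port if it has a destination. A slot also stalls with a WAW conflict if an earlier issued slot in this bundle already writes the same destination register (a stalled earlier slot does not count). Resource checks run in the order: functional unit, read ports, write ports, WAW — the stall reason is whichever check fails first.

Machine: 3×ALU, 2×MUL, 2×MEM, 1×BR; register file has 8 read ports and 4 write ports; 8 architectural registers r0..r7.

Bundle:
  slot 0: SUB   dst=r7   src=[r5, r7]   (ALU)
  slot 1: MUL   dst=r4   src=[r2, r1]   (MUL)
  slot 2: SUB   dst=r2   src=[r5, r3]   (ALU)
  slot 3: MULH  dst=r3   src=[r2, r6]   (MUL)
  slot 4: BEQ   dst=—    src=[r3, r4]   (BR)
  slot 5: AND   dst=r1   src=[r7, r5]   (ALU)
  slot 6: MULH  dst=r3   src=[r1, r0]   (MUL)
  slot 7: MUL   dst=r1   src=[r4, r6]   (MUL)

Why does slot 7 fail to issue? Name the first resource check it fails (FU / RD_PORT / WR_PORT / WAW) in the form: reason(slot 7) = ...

slot 0 (ALU): ISSUE — free A2,Mu2,Ld2,B1 rp6 wp3
slot 1 (MUL): ISSUE — free A2,Mu1,Ld2,B1 rp4 wp2
slot 2 (ALU): ISSUE — free A1,Mu1,Ld2,B1 rp2 wp1
slot 3 (MUL): ISSUE — free A1,Mu0,Ld2,B1 rp0 wp0
slot 4 (BR): stall RD_PORT — free A1,Mu0,Ld2,B1 rp0 wp0
slot 5 (ALU): stall RD_PORT — free A1,Mu0,Ld2,B1 rp0 wp0
slot 6 (MUL): stall FU — free A1,Mu0,Ld2,B1 rp0 wp0
slot 7 (MUL): stall FU — free A1,Mu0,Ld2,B1 rp0 wp0

reason(slot 7) = FU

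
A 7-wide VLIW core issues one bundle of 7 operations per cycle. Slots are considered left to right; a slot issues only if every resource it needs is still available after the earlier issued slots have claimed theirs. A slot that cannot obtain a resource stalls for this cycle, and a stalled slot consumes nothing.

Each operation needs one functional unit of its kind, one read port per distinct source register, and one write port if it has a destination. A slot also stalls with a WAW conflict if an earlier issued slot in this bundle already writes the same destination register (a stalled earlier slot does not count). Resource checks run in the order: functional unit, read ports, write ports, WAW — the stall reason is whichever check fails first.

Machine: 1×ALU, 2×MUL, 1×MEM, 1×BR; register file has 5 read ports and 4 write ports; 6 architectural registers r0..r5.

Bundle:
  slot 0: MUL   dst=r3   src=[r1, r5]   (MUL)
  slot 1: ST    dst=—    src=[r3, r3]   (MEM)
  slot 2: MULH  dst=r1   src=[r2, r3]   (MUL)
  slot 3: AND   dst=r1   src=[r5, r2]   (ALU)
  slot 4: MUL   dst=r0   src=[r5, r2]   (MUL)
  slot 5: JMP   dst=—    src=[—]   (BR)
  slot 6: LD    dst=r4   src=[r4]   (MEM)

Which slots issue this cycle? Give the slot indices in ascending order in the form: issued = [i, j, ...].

slot 0 (MUL): ISSUE — free A1,Mu1,Ld1,B1 rp3 wp3
slot 1 (MEM): ISSUE — free A1,Mu1,Ld0,B1 rp2 wp3
slot 2 (MUL): ISSUE — free A1,Mu0,Ld0,B1 rp0 wp2
slot 3 (ALU): stall RD_PORT — free A1,Mu0,Ld0,B1 rp0 wp2
slot 4 (MUL): stall FU — free A1,Mu0,Ld0,B1 rp0 wp2
slot 5 (BR): ISSUE — free A1,Mu0,Ld0,B0 rp0 wp2
slot 6 (MEM): stall FU — free A1,Mu0,Ld0,B0 rp0 wp2

issued = [0, 1, 2, 5]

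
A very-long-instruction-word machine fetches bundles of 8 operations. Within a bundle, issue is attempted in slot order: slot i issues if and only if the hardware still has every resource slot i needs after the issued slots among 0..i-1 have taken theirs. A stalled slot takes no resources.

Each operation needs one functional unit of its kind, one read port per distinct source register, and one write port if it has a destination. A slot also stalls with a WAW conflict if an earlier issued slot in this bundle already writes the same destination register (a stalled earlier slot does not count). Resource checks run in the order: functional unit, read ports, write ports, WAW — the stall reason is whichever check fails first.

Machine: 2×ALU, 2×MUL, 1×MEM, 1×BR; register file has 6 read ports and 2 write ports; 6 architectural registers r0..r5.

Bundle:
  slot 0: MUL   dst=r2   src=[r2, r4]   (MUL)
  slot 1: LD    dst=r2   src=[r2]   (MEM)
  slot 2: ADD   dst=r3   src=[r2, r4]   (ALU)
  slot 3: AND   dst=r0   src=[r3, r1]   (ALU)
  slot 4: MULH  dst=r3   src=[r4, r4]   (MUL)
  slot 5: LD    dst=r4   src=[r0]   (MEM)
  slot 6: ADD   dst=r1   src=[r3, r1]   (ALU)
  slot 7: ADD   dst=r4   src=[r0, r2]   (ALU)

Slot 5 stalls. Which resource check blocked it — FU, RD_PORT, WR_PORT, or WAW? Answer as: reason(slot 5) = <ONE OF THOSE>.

reason(slot 5) = WR_PORT

[0] MUL needs rd=2 wr=1: ok; after: ALU=2 MUL=1 MEM=1 BR=1, R=4, W=1
[1] MEM needs rd=1 wr=1: WAW; after: ALU=2 MUL=1 MEM=1 BR=1, R=4, W=1
[2] ALU needs rd=2 wr=1: ok; after: ALU=1 MUL=1 MEM=1 BR=1, R=2, W=0
[3] ALU needs rd=2 wr=1: WR_PORT; after: ALU=1 MUL=1 MEM=1 BR=1, R=2, W=0
[4] MUL needs rd=1 wr=1: WR_PORT; after: ALU=1 MUL=1 MEM=1 BR=1, R=2, W=0
[5] MEM needs rd=1 wr=1: WR_PORT; after: ALU=1 MUL=1 MEM=1 BR=1, R=2, W=0
[6] ALU needs rd=2 wr=1: WR_PORT; after: ALU=1 MUL=1 MEM=1 BR=1, R=2, W=0
[7] ALU needs rd=2 wr=1: WR_PORT; after: ALU=1 MUL=1 MEM=1 BR=1, R=2, W=0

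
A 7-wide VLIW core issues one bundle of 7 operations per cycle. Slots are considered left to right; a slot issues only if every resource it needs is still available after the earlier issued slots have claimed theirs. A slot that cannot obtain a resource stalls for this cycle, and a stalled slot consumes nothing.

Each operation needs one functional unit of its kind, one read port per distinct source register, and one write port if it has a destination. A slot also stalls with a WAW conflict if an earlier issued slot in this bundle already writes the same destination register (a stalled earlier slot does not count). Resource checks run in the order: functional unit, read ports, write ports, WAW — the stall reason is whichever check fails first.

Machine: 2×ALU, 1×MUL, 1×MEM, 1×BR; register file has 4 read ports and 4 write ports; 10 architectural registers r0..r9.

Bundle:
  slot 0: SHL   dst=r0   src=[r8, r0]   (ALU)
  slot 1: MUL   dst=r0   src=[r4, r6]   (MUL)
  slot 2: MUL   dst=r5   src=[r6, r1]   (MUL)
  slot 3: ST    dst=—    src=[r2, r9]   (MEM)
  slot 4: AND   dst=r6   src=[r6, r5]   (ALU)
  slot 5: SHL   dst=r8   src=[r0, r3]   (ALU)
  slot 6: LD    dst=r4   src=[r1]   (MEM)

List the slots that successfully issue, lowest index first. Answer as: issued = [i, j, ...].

#0 ALU src=r8,r0 dispatched  <A:1 Mu:1 Ld:1 B:1 rd:2 wr:3>
#1 MUL src=r4,r6 held:WAW  <A:1 Mu:1 Ld:1 B:1 rd:2 wr:3>
#2 MUL src=r6,r1 dispatched  <A:1 Mu:0 Ld:1 B:1 rd:0 wr:2>
#3 MEM src=r2,r9 held:RD_PORT  <A:1 Mu:0 Ld:1 B:1 rd:0 wr:2>
#4 ALU src=r6,r5 held:RD_PORT  <A:1 Mu:0 Ld:1 B:1 rd:0 wr:2>
#5 ALU src=r0,r3 held:RD_PORT  <A:1 Mu:0 Ld:1 B:1 rd:0 wr:2>
#6 MEM src=r1 held:RD_PORT  <A:1 Mu:0 Ld:1 B:1 rd:0 wr:2>

issued = [0, 2]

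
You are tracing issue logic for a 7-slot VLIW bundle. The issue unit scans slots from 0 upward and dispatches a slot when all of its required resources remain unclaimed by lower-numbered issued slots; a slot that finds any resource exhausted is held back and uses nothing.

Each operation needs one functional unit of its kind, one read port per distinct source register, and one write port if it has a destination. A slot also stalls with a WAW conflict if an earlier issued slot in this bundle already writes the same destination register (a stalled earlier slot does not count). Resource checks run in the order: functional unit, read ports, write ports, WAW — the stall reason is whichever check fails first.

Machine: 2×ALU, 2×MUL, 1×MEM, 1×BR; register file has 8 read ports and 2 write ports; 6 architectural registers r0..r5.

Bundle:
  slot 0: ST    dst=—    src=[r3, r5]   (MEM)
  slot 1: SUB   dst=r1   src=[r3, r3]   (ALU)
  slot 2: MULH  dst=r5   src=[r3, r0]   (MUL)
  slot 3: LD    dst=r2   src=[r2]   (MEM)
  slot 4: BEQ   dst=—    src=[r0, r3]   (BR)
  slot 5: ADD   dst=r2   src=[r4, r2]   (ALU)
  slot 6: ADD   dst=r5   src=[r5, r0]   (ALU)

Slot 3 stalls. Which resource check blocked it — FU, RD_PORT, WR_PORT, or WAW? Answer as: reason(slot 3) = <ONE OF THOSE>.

reason(slot 3) = FU

#0 MEM src=r3,r5 dispatched  <A:2 Mu:2 Ld:0 B:1 rd:6 wr:2>
#1 ALU src=r3,r3 dispatched  <A:1 Mu:2 Ld:0 B:1 rd:5 wr:1>
#2 MUL src=r3,r0 dispatched  <A:1 Mu:1 Ld:0 B:1 rd:3 wr:0>
#3 MEM src=r2 held:FU  <A:1 Mu:1 Ld:0 B:1 rd:3 wr:0>
#4 BR src=r0,r3 dispatched  <A:1 Mu:1 Ld:0 B:0 rd:1 wr:0>
#5 ALU src=r4,r2 held:RD_PORT  <A:1 Mu:1 Ld:0 B:0 rd:1 wr:0>
#6 ALU src=r5,r0 held:RD_PORT  <A:1 Mu:1 Ld:0 B:0 rd:1 wr:0>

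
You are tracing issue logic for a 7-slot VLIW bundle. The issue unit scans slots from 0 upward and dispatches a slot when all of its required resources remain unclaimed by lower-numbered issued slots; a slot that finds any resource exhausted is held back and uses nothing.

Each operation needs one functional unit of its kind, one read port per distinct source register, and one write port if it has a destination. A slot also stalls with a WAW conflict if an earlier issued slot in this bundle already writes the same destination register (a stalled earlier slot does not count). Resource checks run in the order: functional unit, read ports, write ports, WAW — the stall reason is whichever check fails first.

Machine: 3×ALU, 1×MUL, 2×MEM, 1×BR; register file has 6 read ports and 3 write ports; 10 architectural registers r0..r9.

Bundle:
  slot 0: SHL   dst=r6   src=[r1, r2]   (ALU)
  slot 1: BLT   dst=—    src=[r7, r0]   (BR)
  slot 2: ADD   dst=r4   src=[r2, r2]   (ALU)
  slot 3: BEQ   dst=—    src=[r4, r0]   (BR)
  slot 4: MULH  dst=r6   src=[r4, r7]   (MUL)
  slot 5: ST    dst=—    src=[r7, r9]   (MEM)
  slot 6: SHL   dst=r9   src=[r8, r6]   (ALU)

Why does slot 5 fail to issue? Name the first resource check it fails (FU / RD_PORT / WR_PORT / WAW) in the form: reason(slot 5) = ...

reason(slot 5) = RD_PORT

  0. ALU→r6 ⇒ go  {2A/1Mu/2Ld/1B | 4r 2w}
  1. BR ⇒ go  {2A/1Mu/2Ld/0B | 2r 2w}
  2. ALU→r4 ⇒ go  {1A/1Mu/2Ld/0B | 1r 1w}
  3. BR ⇒ no(FU)  {1A/1Mu/2Ld/0B | 1r 1w}
  4. MUL→r6 ⇒ no(RD_PORT)  {1A/1Mu/2Ld/0B | 1r 1w}
  5. MEM ⇒ no(RD_PORT)  {1A/1Mu/2Ld/0B | 1r 1w}
  6. ALU→r9 ⇒ no(RD_PORT)  {1A/1Mu/2Ld/0B | 1r 1w}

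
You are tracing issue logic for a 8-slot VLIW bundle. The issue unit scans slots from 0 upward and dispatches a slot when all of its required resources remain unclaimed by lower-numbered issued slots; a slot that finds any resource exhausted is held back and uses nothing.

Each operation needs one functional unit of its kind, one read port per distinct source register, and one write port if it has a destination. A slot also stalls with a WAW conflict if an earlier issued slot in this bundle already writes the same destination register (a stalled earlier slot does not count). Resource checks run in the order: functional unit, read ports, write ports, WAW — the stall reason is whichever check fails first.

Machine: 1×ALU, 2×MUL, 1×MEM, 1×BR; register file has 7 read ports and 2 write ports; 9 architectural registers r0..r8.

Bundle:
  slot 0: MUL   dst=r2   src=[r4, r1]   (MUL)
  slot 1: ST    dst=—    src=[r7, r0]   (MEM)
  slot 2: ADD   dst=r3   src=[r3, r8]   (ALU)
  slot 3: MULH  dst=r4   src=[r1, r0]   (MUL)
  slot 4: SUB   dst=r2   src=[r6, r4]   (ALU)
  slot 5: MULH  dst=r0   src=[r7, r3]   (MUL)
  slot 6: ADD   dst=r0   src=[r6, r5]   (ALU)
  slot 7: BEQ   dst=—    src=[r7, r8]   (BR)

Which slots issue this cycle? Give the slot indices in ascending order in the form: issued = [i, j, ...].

issued = [0, 1, 2]

#0 MUL src=r4,r1 dispatched  <A:1 Mu:1 Ld:1 B:1 rd:5 wr:1>
#1 MEM src=r7,r0 dispatched  <A:1 Mu:1 Ld:0 B:1 rd:3 wr:1>
#2 ALU src=r3,r8 dispatched  <A:0 Mu:1 Ld:0 B:1 rd:1 wr:0>
#3 MUL src=r1,r0 held:RD_PORT  <A:0 Mu:1 Ld:0 B:1 rd:1 wr:0>
#4 ALU src=r6,r4 held:FU  <A:0 Mu:1 Ld:0 B:1 rd:1 wr:0>
#5 MUL src=r7,r3 held:RD_PORT  <A:0 Mu:1 Ld:0 B:1 rd:1 wr:0>
#6 ALU src=r6,r5 held:FU  <A:0 Mu:1 Ld:0 B:1 rd:1 wr:0>
#7 BR src=r7,r8 held:RD_PORT  <A:0 Mu:1 Ld:0 B:1 rd:1 wr:0>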